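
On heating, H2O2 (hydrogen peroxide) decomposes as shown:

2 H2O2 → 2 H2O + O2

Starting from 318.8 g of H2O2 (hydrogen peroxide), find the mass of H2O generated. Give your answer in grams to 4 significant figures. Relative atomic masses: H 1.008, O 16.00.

168.8 g

M(H2O2) = 2(1.008) + 2(16.00) = 34.016 g/mol.
M(H2O) = 2(1.008) + 16.00 = 18.016 g/mol.
n(H2O2) = 318.80 g / 34.016 g/mol = 9.3721 mol.
From the equation the H2O2:H2O mole ratio is 2:2, so n(H2O) = 9.3721 × 2/2 = 9.3721 mol.
Mass of H2O = 9.3721 mol × 18.016 g/mol = 168.85 g.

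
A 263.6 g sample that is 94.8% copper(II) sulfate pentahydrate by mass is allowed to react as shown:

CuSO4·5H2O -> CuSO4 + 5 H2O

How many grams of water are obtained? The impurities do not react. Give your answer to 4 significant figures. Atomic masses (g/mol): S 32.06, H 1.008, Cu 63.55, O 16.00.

Mass of pure CuSO4·5H2O = 263.6 g × 0.948 = 249.89 g.
M(CuSO4·5H2O) = 63.55 + 32.06 + 9(16.00) + 10(1.008) = 249.69 g/mol.
M(H2O) = 2(1.008) + 16.00 = 18.016 g/mol.
n(CuSO4·5H2O) = 249.89 g / 249.69 g/mol = 1.0008 mol.
From the equation the CuSO4·5H2O:H2O mole ratio is 1:5, so n(H2O) = 1.0008 × 5/1 = 5.0041 mol.
Mass of H2O = 5.0041 mol × 18.016 g/mol = 90.153 g.

90.15 g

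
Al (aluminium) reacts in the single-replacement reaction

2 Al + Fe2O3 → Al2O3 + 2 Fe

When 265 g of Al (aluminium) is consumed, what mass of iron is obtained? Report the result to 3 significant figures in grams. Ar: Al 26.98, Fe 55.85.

M(Al) = 26.98 g/mol.
M(Fe) = 55.85 g/mol.
n(Al) = 265.0 g / 26.98 g/mol = 9.822 mol.
From the equation the Al:Fe mole ratio is 2:2, so n(Fe) = 9.822 × 2/2 = 9.822 mol.
Mass of Fe = 9.822 mol × 55.85 g/mol = 548.6 g.

549 g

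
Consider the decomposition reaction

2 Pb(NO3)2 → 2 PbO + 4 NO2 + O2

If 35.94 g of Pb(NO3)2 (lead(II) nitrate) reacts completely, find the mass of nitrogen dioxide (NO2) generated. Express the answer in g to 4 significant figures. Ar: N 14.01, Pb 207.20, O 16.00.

M(Pb(NO3)2) = 207.20 + 2(14.01) + 6(16.00) = 331.22 g/mol.
M(NO2) = 14.01 + 2(16.00) = 46.01 g/mol.
n(Pb(NO3)2) = 35.940 g / 331.22 g/mol = 0.10851 mol.
From the equation the Pb(NO3)2:NO2 mole ratio is 2:4, so n(NO2) = 0.10851 × 4/2 = 0.21702 mol.
Mass of NO2 = 0.21702 mol × 46.01 g/mol = 9.9849 g.

9.985 g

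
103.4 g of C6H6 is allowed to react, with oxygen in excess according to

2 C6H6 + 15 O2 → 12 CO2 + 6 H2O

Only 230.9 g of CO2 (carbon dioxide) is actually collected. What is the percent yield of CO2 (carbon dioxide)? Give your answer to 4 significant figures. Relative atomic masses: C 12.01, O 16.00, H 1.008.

M(C6H6) = 6(12.01) + 6(1.008) = 78.108 g/mol.
M(CO2) = 12.01 + 2(16.00) = 44.01 g/mol.
n(C6H6) = 103.40 g / 78.108 g/mol = 1.3238 mol.
From the equation the C6H6:CO2 mole ratio is 2:12, so n(CO2) = 1.3238 × 12/2 = 7.9428 mol.
Mass of CO2 = 7.9428 mol × 44.01 g/mol = 349.56 g.
This is the theoretical yield. Percent yield = 230.9 g / 349.56 g × 100% = 66.054%.

66.05 %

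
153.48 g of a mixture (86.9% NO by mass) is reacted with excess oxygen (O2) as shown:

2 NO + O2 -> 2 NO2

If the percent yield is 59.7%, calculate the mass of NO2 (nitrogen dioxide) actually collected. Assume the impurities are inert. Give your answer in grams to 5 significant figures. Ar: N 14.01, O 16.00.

122.08 g

Pure NO available = 153.48 g × 0.869 = 133.374 g.
M(NO) = 14.01 + 16.00 = 30.01 g/mol.
M(NO2) = 14.01 + 2(16.00) = 46.01 g/mol.
n(NO) = 133.374 g / 30.01 g/mol = 4.44432 mol.
From the equation the NO:NO2 mole ratio is 2:2, so n(NO2) = 4.44432 × 2/2 = 4.44432 mol.
Mass of NO2 = 4.44432 mol × 46.01 g/mol = 204.483 g.
Actual mass collected = 204.483 g × 0.597 = 122.077 g.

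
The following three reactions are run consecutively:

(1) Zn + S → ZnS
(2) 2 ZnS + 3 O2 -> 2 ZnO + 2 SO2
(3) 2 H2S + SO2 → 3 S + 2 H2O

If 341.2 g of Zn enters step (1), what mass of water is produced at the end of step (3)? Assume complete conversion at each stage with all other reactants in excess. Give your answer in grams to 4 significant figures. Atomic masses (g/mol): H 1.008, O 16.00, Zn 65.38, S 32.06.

188.0 g

M(Zn) = 65.38 g/mol.
M(H2O) = 2(1.008) + 16.00 = 18.016 g/mol.
n(Zn) = 341.2 / 65.38 = 5.2187 mol.
Reaction (1): Zn→ZnS ratio 1:1 ⇒ n(ZnS) = 5.2187 mol.
Reaction (2): ZnS→SO2 ratio 2:2 ⇒ n(SO2) = 5.2187 mol.
Reaction (3): SO2→H2O ratio 1:2 ⇒ n(H2O) = 10.437 mol.
Mass of H2O = 10.437 × 18.016 = 188.04 g.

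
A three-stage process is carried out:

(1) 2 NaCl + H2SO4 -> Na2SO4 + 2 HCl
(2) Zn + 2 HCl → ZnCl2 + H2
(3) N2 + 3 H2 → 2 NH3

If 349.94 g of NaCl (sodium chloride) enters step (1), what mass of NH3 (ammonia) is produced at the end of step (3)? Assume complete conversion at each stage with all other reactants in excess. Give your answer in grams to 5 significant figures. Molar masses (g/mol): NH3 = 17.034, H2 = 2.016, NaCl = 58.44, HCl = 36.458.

n(NaCl) = 349.94 / 58.44 = 5.98802 mol.
Reaction (1): NaCl→HCl ratio 2:2 ⇒ n(HCl) = 5.98802 mol.
Reaction (2): HCl→H2 ratio 2:1 ⇒ n(H2) = 2.99401 mol.
Reaction (3): H2→NH3 ratio 3:2 ⇒ n(NH3) = 1.99601 mol.
Mass of NH3 = 1.99601 × 17.034 = 34.0000 g.

34.000 g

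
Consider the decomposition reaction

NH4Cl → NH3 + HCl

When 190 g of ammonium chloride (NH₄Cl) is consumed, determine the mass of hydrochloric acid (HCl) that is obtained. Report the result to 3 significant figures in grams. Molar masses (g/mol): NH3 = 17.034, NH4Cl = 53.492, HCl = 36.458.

129 g

n(NH4Cl) = 190.0 g / 53.492 g/mol = 3.552 mol.
From the equation the NH4Cl:HCl mole ratio is 1:1, so n(HCl) = 3.552 × 1/1 = 3.552 mol.
Mass of HCl = 3.552 mol × 36.458 g/mol = 129.5 g.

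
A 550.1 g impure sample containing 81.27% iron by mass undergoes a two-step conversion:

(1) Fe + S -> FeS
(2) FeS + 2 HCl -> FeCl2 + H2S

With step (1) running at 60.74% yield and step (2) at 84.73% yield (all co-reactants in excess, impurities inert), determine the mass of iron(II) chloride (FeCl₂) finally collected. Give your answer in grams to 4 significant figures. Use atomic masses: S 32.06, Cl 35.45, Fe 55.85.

522.2 g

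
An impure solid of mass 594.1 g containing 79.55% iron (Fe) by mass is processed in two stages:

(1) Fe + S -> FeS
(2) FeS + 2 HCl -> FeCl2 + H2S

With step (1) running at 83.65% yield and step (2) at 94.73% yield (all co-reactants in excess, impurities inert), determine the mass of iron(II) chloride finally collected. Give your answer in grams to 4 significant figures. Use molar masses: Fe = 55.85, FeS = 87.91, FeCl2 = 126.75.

Pure Fe = 594.1 × 0.7955 = 472.61 g.
n(Fe) = 472.61 / 55.85 = 8.4621 mol.
Step 1 (Fe:FeS = 1:1): theoretical n(FeS) = 8.4621 mol; at 83.65% yield, n(FeS) = 7.0785 mol.
Step 2 (FeS:FeCl2 = 1:1): theoretical n(FeCl2) = 7.0785 mol, so theoretical mass = 7.0785 × 126.75 = 897.20 g.
At 94.73% yield, actual mass of FeCl2 = 897.20 × 0.9473 = 849.92 g.

849.9 g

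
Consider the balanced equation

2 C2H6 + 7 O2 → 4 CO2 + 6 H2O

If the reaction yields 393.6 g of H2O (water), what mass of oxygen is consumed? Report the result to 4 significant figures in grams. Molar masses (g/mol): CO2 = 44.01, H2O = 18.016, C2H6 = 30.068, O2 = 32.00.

815.6 g

n(H2O) = 393.60 g / 18.016 g/mol = 21.847 mol.
From the equation the H2O:O2 mole ratio is 6:7, so n(O2) = 21.847 × 7/6 = 25.488 mol.
Mass of O2 = 25.488 mol × 32.00 g/mol = 815.63 g.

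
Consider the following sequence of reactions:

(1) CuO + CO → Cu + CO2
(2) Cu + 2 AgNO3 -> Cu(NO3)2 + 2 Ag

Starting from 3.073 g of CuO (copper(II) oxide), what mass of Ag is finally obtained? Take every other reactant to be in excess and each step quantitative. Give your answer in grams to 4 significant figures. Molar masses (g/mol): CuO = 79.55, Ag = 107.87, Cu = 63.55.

n(CuO) = 3.0730 / 79.55 = 0.038630 mol.
Step 1 gives a 1:1 ratio of CuO to Cu, so n(Cu) = 0.038630 mol.
In step 2 the Cu:Ag ratio is 1:2, so n(Ag) = 0.077260 mol.
Mass of Ag = 0.077260 × 107.87 = 8.3340 g.

8.334 g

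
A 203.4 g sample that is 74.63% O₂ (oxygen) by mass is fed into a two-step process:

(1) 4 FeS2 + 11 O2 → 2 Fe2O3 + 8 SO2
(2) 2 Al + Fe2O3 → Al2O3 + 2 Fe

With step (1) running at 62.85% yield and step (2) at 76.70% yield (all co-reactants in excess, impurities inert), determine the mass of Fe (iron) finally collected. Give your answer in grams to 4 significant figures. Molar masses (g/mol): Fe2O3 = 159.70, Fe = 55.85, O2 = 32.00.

Pure O2 = 203.4 × 0.7463 = 151.80 g.
n(O2) = 151.80 / 32.00 = 4.7437 mol.
Step 1 (O2:Fe2O3 = 11:2): theoretical n(Fe2O3) = 0.86249 mol; at 62.85% yield, n(Fe2O3) = 0.54207 mol.
Step 2 (Fe2O3:Fe = 1:2): theoretical n(Fe) = 1.0841 mol, so theoretical mass = 1.0841 × 55.85 = 60.549 g.
At 76.70% yield, actual mass of Fe = 60.549 × 0.7670 = 46.441 g.

46.44 g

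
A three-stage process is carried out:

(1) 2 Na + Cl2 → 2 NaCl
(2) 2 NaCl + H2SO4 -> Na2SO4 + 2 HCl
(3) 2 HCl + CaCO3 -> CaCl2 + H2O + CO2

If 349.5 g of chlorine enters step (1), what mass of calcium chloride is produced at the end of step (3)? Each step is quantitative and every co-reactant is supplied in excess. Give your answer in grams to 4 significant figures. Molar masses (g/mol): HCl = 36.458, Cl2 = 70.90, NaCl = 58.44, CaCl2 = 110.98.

n(Cl2) = 349.5 / 70.90 = 4.9295 mol.
Reaction (1): Cl2→NaCl ratio 1:2 ⇒ n(NaCl) = 9.8590 mol.
Reaction (2): NaCl→HCl ratio 2:2 ⇒ n(HCl) = 9.8590 mol.
Reaction (3): HCl→CaCl2 ratio 2:1 ⇒ n(CaCl2) = 4.9295 mol.
Mass of CaCl2 = 4.9295 × 110.98 = 547.07 g.

547.1 g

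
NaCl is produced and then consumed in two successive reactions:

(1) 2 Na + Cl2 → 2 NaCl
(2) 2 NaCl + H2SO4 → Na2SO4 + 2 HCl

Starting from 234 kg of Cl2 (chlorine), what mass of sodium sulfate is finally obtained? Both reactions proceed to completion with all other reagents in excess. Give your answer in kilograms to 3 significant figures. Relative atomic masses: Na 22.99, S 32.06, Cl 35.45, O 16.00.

469 kg

M(Cl2) = 2(35.45) = 70.90 g/mol.
M(Na2SO4) = 2(22.99) + 32.06 + 4(16.00) = 142.04 g/mol.
234 kg = 234000 g.
n(Cl2) = 234000 / 70.90 = 3300 mol.
Step 1 gives a 1:2 ratio of Cl2 to NaCl, so n(NaCl) = 6601 mol.
In step 2 the NaCl:Na2SO4 ratio is 2:1, so n(Na2SO4) = 3300 mol.
Mass of Na2SO4 = 3300 × 142.04 = 468800 g = 469 kg.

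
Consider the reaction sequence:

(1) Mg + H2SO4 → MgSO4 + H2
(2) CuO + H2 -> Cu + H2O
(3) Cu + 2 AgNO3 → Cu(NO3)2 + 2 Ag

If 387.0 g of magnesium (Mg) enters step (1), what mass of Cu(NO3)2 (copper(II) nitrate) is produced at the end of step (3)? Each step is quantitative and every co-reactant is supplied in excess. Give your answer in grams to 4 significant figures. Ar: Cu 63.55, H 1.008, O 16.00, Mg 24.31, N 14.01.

2986 g

M(Mg) = 24.31 g/mol.
M(Cu(NO3)2) = 63.55 + 2(14.01) + 6(16.00) = 187.57 g/mol.
n(Mg) = 387.0 / 24.31 = 15.919 mol.
Reaction (1): Mg→H2 ratio 1:1 ⇒ n(H2) = 15.919 mol.
Reaction (2): H2→Cu ratio 1:1 ⇒ n(Cu) = 15.919 mol.
Reaction (3): Cu→Cu(NO3)2 ratio 1:1 ⇒ n(Cu(NO3)2) = 15.919 mol.
Mass of Cu(NO3)2 = 15.919 × 187.57 = 2986.0 g.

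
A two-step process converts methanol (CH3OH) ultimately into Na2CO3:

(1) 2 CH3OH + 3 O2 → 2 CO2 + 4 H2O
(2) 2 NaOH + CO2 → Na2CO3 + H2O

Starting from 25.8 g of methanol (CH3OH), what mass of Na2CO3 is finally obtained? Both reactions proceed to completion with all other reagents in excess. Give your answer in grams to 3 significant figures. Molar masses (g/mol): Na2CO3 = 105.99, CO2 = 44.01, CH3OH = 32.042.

n(CH3OH) = 25.80 / 32.042 = 0.8052 mol.
Step 1 gives a 2:2 ratio of CH3OH to CO2, so n(CO2) = 0.8052 mol.
In step 2 the CO2:Na2CO3 ratio is 1:1, so n(Na2CO3) = 0.8052 mol.
Mass of Na2CO3 = 0.8052 × 105.99 = 85.34 g.

85.3 g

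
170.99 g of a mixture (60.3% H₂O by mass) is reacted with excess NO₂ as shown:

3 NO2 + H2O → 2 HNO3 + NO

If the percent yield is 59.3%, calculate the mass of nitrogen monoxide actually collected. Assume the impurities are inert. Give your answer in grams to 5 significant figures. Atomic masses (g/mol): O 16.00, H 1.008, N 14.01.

101.85 g

Pure H2O available = 170.99 g × 0.603 = 103.107 g.
M(H2O) = 2(1.008) + 16.00 = 18.016 g/mol.
M(NO) = 14.01 + 16.00 = 30.01 g/mol.
n(H2O) = 103.107 g / 18.016 g/mol = 5.72308 mol.
From the equation the H2O:NO mole ratio is 1:1, so n(NO) = 5.72308 × 1/1 = 5.72308 mol.
Mass of NO = 5.72308 mol × 30.01 g/mol = 171.750 g.
Actual mass collected = 171.750 g × 0.593 = 101.847 g.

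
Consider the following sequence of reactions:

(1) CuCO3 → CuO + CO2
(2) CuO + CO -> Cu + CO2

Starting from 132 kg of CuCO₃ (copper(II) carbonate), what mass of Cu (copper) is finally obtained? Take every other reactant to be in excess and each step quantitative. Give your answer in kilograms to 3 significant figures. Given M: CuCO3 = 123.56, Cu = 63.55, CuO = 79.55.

132 kg = 132000 g.
n(CuCO3) = 132000 / 123.56 = 1068 mol.
Step 1 gives a 1:1 ratio of CuCO3 to CuO, so n(CuO) = 1068 mol.
In step 2 the CuO:Cu ratio is 1:1, so n(Cu) = 1068 mol.
Mass of Cu = 1068 × 63.55 = 67890 g = 67.9 kg.

67.9 kg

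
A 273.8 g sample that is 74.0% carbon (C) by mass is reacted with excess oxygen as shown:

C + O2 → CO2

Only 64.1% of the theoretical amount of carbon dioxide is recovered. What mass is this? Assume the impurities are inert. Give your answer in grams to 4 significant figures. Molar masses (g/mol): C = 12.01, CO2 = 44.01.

475.9 g

Pure C available = 273.8 g × 0.740 = 202.61 g.
n(C) = 202.61 g / 12.01 g/mol = 16.870 mol.
From the equation the C:CO2 mole ratio is 1:1, so n(CO2) = 16.870 × 1/1 = 16.870 mol.
Mass of CO2 = 16.870 mol × 44.01 g/mol = 742.46 g.
Actual mass collected = 742.46 g × 0.641 = 475.92 g.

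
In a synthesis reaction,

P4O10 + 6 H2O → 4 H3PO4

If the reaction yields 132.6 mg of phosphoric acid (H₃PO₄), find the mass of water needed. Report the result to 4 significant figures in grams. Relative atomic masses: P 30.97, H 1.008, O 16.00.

M(H3PO4) = 3(1.008) + 30.97 + 4(16.00) = 97.994 g/mol.
M(H2O) = 2(1.008) + 16.00 = 18.016 g/mol.
Convert: 132.6 mg = 0.13260 g.
n(H3PO4) = 0.13260 g / 97.994 g/mol = 0.0013531 mol.
From the equation the H3PO4:H2O mole ratio is 4:6, so n(H2O) = 0.0013531 × 6/4 = 0.0020297 mol.
Mass of H2O = 0.0020297 mol × 18.016 g/mol = 0.036567 g.

0.03657 g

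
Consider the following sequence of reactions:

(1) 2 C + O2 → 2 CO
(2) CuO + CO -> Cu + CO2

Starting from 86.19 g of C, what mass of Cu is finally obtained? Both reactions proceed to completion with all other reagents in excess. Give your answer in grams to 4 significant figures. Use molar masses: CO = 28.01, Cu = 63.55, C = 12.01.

456.1 g

n(C) = 86.190 / 12.01 = 7.1765 mol.
Step 1 gives a 2:2 ratio of C to CO, so n(CO) = 7.1765 mol.
In step 2 the CO:Cu ratio is 1:1, so n(Cu) = 7.1765 mol.
Mass of Cu = 7.1765 × 63.55 = 456.07 g.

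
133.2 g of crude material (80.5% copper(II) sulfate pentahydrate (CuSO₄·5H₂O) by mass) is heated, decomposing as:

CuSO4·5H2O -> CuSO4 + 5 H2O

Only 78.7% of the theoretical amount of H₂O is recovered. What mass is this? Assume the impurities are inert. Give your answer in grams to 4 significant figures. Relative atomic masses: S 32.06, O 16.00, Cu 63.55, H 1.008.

30.44 g

Pure CuSO4·5H2O available = 133.2 g × 0.805 = 107.23 g.
M(CuSO4·5H2O) = 63.55 + 32.06 + 9(16.00) + 10(1.008) = 249.69 g/mol.
M(H2O) = 2(1.008) + 16.00 = 18.016 g/mol.
n(CuSO4·5H2O) = 107.23 g / 249.69 g/mol = 0.42944 mol.
From the equation the CuSO4·5H2O:H2O mole ratio is 1:5, so n(H2O) = 0.42944 × 5/1 = 2.1472 mol.
Mass of H2O = 2.1472 mol × 18.016 g/mol = 38.684 g.
Actual mass collected = 38.684 g × 0.787 = 30.444 g.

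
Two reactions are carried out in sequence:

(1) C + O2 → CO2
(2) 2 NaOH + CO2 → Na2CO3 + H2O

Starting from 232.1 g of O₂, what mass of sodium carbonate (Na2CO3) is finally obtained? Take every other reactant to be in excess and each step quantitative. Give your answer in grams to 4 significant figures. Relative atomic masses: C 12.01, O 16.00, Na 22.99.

768.8 g

M(O2) = 2(16.00) = 32.00 g/mol.
M(Na2CO3) = 2(22.99) + 12.01 + 3(16.00) = 105.99 g/mol.
n(O2) = 232.10 / 32.00 = 7.2531 mol.
Step 1 gives a 1:1 ratio of O2 to CO2, so n(CO2) = 7.2531 mol.
In step 2 the CO2:Na2CO3 ratio is 1:1, so n(Na2CO3) = 7.2531 mol.
Mass of Na2CO3 = 7.2531 × 105.99 = 768.76 g.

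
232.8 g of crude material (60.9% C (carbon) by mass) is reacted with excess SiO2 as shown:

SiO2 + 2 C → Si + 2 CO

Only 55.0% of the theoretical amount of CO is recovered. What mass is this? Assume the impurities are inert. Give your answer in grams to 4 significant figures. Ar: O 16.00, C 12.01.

181.9 g

Pure C available = 232.8 g × 0.609 = 141.78 g.
M(C) = 12.01 g/mol.
M(CO) = 12.01 + 16.00 = 28.01 g/mol.
n(C) = 141.78 g / 12.01 g/mol = 11.805 mol.
From the equation the C:CO mole ratio is 2:2, so n(CO) = 11.805 × 2/2 = 11.805 mol.
Mass of CO = 11.805 mol × 28.01 g/mol = 330.65 g.
Actual mass collected = 330.65 g × 0.550 = 181.86 g.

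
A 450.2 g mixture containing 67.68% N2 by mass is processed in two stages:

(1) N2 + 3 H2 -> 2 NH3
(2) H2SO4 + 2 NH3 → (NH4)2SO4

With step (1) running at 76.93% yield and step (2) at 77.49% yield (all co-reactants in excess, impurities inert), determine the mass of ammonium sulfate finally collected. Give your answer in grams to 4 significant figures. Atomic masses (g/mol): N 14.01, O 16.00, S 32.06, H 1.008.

856.6 g

Pure N2 = 450.2 × 0.6768 = 304.70 g.
M(N2) = 2(14.01) = 28.02 g/mol.
M((NH4)2SO4) = 2(14.01) + 8(1.008) + 32.06 + 4(16.00) = 132.144 g/mol.
n(N2) = 304.70 / 28.02 = 10.874 mol.
Step 1 (N2:NH3 = 1:2): theoretical n(NH3) = 21.748 mol; at 76.93% yield, n(NH3) = 16.731 mol.
Step 2 (NH3:(NH4)2SO4 = 2:1): theoretical n((NH4)2SO4) = 8.3655 mol, so theoretical mass = 8.3655 × 132.144 = 1105.5 g.
At 77.49% yield, actual mass of (NH4)2SO4 = 1105.5 × 0.7749 = 856.62 g.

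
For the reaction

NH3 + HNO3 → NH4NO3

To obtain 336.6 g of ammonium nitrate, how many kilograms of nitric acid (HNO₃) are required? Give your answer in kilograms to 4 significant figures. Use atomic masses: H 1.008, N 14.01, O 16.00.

M(NH4NO3) = 2(14.01) + 4(1.008) + 3(16.00) = 80.052 g/mol.
M(HNO3) = 1.008 + 14.01 + 3(16.00) = 63.018 g/mol.
n(NH4NO3) = 336.60 g / 80.052 g/mol = 4.2048 mol.
From the equation the NH4NO3:HNO3 mole ratio is 1:1, so n(HNO3) = 4.2048 × 1/1 = 4.2048 mol.
Mass of HNO3 = 4.2048 mol × 63.018 g/mol = 264.98 g.
Converting to kg: 264.98 g = 0.2650 kg.

0.2650 kg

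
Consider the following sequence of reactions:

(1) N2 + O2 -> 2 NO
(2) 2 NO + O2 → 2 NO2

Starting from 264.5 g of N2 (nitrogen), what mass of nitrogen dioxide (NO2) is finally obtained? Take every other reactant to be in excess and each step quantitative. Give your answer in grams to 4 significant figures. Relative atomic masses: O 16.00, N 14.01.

868.6 g

M(N2) = 2(14.01) = 28.02 g/mol.
M(NO2) = 14.01 + 2(16.00) = 46.01 g/mol.
n(N2) = 264.50 / 28.02 = 9.4397 mol.
Step 1 gives a 1:2 ratio of N2 to NO, so n(NO) = 18.879 mol.
In step 2 the NO:NO2 ratio is 2:2, so n(NO2) = 18.879 mol.
Mass of NO2 = 18.879 × 46.01 = 868.64 g.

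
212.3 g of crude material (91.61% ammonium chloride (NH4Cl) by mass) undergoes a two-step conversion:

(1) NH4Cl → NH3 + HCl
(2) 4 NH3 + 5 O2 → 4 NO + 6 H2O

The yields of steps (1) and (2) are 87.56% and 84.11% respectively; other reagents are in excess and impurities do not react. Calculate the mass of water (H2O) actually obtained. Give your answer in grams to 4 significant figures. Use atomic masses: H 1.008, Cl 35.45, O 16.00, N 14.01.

Pure NH4Cl = 212.3 × 0.9161 = 194.49 g.
M(NH4Cl) = 14.01 + 4(1.008) + 35.45 = 53.492 g/mol.
M(H2O) = 2(1.008) + 16.00 = 18.016 g/mol.
n(NH4Cl) = 194.49 / 53.492 = 3.6358 mol.
Step 1 (NH4Cl:NH3 = 1:1): theoretical n(NH3) = 3.6358 mol; at 87.56% yield, n(NH3) = 3.1835 mol.
Step 2 (NH3:H2O = 4:6): theoretical n(H2O) = 4.7753 mol, so theoretical mass = 4.7753 × 18.016 = 86.032 g.
At 84.11% yield, actual mass of H2O = 86.032 × 0.8411 = 72.361 g.

72.36 g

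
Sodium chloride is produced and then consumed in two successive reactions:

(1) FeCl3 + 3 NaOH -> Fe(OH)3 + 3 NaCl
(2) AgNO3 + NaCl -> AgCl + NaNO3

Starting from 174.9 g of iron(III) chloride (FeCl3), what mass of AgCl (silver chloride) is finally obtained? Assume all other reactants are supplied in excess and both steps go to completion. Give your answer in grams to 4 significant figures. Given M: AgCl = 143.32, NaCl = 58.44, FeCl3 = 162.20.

463.6 g

n(FeCl3) = 174.90 / 162.20 = 1.0783 mol.
Step 1 gives a 1:3 ratio of FeCl3 to NaCl, so n(NaCl) = 3.2349 mol.
In step 2 the NaCl:AgCl ratio is 1:1, so n(AgCl) = 3.2349 mol.
Mass of AgCl = 3.2349 × 143.32 = 463.63 g.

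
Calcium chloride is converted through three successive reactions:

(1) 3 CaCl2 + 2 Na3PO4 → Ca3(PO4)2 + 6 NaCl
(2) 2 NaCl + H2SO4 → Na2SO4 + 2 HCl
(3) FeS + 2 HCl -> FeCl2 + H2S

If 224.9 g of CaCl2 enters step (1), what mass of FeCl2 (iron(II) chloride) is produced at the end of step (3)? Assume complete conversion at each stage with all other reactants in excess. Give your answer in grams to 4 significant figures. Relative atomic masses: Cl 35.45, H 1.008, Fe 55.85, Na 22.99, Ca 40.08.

M(CaCl2) = 40.08 + 2(35.45) = 110.98 g/mol.
M(FeCl2) = 55.85 + 2(35.45) = 126.75 g/mol.
n(CaCl2) = 224.9 / 110.98 = 2.0265 mol.
Reaction (1): CaCl2→NaCl ratio 3:6 ⇒ n(NaCl) = 4.0530 mol.
Reaction (2): NaCl→HCl ratio 2:2 ⇒ n(HCl) = 4.0530 mol.
Reaction (3): HCl→FeCl2 ratio 2:1 ⇒ n(FeCl2) = 2.0265 mol.
Mass of FeCl2 = 2.0265 × 126.75 = 256.86 g.

256.9 g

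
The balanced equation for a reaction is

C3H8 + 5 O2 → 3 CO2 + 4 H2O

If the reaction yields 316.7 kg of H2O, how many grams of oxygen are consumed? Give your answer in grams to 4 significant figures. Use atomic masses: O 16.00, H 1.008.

M(H2O) = 2(1.008) + 16.00 = 18.016 g/mol.
M(O2) = 2(16.00) = 32.00 g/mol.
Convert: 316.7 kg = 316700 g.
n(H2O) = 316700 g / 18.016 g/mol = 17579 mol.
From the equation the H2O:O2 mole ratio is 4:5, so n(O2) = 17579 × 5/4 = 21974 mol.
Mass of O2 = 21974 mol × 32.00 g/mol = 703150 g.

703200 g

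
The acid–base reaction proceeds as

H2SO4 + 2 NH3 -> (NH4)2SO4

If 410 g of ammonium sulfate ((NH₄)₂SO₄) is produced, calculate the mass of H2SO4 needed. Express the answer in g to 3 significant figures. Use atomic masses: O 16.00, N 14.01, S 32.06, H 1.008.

M((NH4)2SO4) = 2(14.01) + 8(1.008) + 32.06 + 4(16.00) = 132.144 g/mol.
M(H2SO4) = 2(1.008) + 32.06 + 4(16.00) = 98.076 g/mol.
n((NH4)2SO4) = 410.0 g / 132.144 g/mol = 3.103 mol.
From the equation the (NH4)2SO4:H2SO4 mole ratio is 1:1, so n(H2SO4) = 3.103 × 1/1 = 3.103 mol.
Mass of H2SO4 = 3.103 mol × 98.076 g/mol = 304.3 g.

304 g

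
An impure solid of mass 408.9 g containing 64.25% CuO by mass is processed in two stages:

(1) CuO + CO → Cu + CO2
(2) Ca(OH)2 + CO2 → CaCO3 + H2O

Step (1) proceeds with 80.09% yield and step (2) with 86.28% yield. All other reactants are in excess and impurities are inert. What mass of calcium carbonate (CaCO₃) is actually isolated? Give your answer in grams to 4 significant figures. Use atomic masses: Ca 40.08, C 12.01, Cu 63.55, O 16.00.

Pure CuO = 408.9 × 0.6425 = 262.72 g.
M(CuO) = 63.55 + 16.00 = 79.55 g/mol.
M(CaCO3) = 40.08 + 12.01 + 3(16.00) = 100.09 g/mol.
n(CuO) = 262.72 / 79.55 = 3.3026 mol.
Step 1 (CuO:CO2 = 1:1): theoretical n(CO2) = 3.3026 mol; at 80.09% yield, n(CO2) = 2.6450 mol.
Step 2 (CO2:CaCO3 = 1:1): theoretical n(CaCO3) = 2.6450 mol, so theoretical mass = 2.6450 × 100.09 = 264.74 g.
At 86.28% yield, actual mass of CaCO3 = 264.74 × 0.8628 = 228.42 g.

228.4 g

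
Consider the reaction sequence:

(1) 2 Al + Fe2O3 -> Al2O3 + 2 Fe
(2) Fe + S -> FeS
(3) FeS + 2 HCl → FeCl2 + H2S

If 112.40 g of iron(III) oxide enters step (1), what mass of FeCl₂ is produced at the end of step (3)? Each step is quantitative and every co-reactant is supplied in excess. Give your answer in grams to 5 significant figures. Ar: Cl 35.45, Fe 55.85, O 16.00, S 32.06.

178.42 g

M(Fe2O3) = 2(55.85) + 3(16.00) = 159.70 g/mol.
M(FeCl2) = 55.85 + 2(35.45) = 126.75 g/mol.
n(Fe2O3) = 112.40 / 159.70 = 0.703820 mol.
Reaction (1): Fe2O3→Fe ratio 1:2 ⇒ n(Fe) = 1.40764 mol.
Reaction (2): Fe→FeS ratio 1:1 ⇒ n(FeS) = 1.40764 mol.
Reaction (3): FeS→FeCl2 ratio 1:1 ⇒ n(FeCl2) = 1.40764 mol.
Mass of FeCl2 = 1.40764 × 126.75 = 178.418 g.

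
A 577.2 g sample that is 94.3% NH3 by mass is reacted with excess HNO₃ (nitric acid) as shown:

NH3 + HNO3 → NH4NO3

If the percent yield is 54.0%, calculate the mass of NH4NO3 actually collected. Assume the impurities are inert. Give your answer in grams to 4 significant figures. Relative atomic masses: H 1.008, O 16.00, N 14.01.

1381 g

Pure NH3 available = 577.2 g × 0.943 = 544.30 g.
M(NH3) = 14.01 + 3(1.008) = 17.034 g/mol.
M(NH4NO3) = 2(14.01) + 4(1.008) + 3(16.00) = 80.052 g/mol.
n(NH3) = 544.30 g / 17.034 g/mol = 31.954 mol.
From the equation the NH3:NH4NO3 mole ratio is 1:1, so n(NH4NO3) = 31.954 × 1/1 = 31.954 mol.
Mass of NH4NO3 = 31.954 mol × 80.052 g/mol = 2558.0 g.
Actual mass collected = 2558.0 g × 0.540 = 1381.3 g.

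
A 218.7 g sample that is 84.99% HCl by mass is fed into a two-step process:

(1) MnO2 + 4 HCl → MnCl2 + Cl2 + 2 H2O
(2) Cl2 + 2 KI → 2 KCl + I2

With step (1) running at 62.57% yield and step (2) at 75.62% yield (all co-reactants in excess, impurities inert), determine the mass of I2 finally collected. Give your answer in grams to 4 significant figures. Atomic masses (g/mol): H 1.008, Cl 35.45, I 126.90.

Pure HCl = 218.7 × 0.8499 = 185.87 g.
M(HCl) = 1.008 + 35.45 = 36.458 g/mol.
M(I2) = 2(126.90) = 253.80 g/mol.
n(HCl) = 185.87 / 36.458 = 5.0983 mol.
Step 1 (HCl:Cl2 = 4:1): theoretical n(Cl2) = 1.2746 mol; at 62.57% yield, n(Cl2) = 0.79750 mol.
Step 2 (Cl2:I2 = 1:1): theoretical n(I2) = 0.79750 mol, so theoretical mass = 0.79750 × 253.80 = 202.41 g.
At 75.62% yield, actual mass of I2 = 202.41 × 0.7562 = 153.06 g.

153.1 g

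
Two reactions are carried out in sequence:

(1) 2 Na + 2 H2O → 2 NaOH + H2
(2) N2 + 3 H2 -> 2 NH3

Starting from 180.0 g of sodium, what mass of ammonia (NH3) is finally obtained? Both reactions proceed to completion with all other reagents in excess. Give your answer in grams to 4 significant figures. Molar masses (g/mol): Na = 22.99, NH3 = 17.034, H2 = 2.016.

44.46 g

n(Na) = 180.00 / 22.99 = 7.8295 mol.
Step 1 gives a 2:1 ratio of Na to H2, so n(H2) = 3.9147 mol.
In step 2 the H2:NH3 ratio is 3:2, so n(NH3) = 2.6098 mol.
Mass of NH3 = 2.6098 × 17.034 = 44.456 g.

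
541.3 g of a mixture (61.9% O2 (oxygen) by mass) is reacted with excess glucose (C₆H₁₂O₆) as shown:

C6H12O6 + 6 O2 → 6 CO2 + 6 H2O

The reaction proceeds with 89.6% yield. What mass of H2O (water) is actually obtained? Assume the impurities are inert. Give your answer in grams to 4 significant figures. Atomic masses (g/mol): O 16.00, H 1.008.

169.0 g

Pure O2 available = 541.3 g × 0.619 = 335.06 g.
M(O2) = 2(16.00) = 32.00 g/mol.
M(H2O) = 2(1.008) + 16.00 = 18.016 g/mol.
n(O2) = 335.06 g / 32.00 g/mol = 10.471 mol.
From the equation the O2:H2O mole ratio is 6:6, so n(H2O) = 10.471 × 6/6 = 10.471 mol.
Mass of H2O = 10.471 mol × 18.016 g/mol = 188.64 g.
Actual mass collected = 188.64 g × 0.896 = 169.02 g.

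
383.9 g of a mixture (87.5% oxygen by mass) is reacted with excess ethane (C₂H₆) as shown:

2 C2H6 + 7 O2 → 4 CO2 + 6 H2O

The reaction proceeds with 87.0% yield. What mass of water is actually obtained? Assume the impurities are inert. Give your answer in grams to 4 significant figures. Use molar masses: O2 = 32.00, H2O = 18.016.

Pure O2 available = 383.9 g × 0.875 = 335.91 g.
n(O2) = 335.91 g / 32.00 g/mol = 10.497 mol.
From the equation the O2:H2O mole ratio is 7:6, so n(H2O) = 10.497 × 6/7 = 8.9977 mol.
Mass of H2O = 8.9977 mol × 18.016 g/mol = 162.10 g.
Actual mass collected = 162.10 g × 0.870 = 141.03 g.

141.0 g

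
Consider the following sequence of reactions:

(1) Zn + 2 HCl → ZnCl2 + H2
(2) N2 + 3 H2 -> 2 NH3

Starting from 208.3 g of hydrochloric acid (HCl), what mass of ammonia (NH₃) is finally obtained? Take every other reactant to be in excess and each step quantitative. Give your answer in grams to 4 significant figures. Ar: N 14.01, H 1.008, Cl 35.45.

M(HCl) = 1.008 + 35.45 = 36.458 g/mol.
M(NH3) = 14.01 + 3(1.008) = 17.034 g/mol.
n(HCl) = 208.30 / 36.458 = 5.7134 mol.
Step 1 gives a 2:1 ratio of HCl to H2, so n(H2) = 2.8567 mol.
In step 2 the H2:NH3 ratio is 3:2, so n(NH3) = 1.9045 mol.
Mass of NH3 = 1.9045 × 17.034 = 32.441 g.

32.44 g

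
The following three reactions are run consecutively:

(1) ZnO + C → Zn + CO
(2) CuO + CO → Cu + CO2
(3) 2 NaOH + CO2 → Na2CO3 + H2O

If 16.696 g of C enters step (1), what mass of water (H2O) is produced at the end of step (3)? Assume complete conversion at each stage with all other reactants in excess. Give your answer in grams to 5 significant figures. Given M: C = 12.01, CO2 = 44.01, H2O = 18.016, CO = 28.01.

25.045 g

n(C) = 16.696 / 12.01 = 1.39017 mol.
Reaction (1): C→CO ratio 1:1 ⇒ n(CO) = 1.39017 mol.
Reaction (2): CO→CO2 ratio 1:1 ⇒ n(CO2) = 1.39017 mol.
Reaction (3): CO2→H2O ratio 1:1 ⇒ n(H2O) = 1.39017 mol.
Mass of H2O = 1.39017 × 18.016 = 25.0454 g.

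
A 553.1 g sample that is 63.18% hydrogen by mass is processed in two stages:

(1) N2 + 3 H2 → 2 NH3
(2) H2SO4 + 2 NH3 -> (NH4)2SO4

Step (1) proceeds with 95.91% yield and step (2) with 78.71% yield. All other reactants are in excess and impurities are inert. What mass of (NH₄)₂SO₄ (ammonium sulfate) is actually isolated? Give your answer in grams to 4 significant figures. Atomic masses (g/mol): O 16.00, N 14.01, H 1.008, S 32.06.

Pure H2 = 553.1 × 0.6318 = 349.45 g.
M(H2) = 2(1.008) = 2.016 g/mol.
M((NH4)2SO4) = 2(14.01) + 8(1.008) + 32.06 + 4(16.00) = 132.144 g/mol.
n(H2) = 349.45 / 2.016 = 173.34 mol.
Step 1 (H2:NH3 = 3:2): theoretical n(NH3) = 115.56 mol; at 95.91% yield, n(NH3) = 110.83 mol.
Step 2 (NH3:(NH4)2SO4 = 2:1): theoretical n((NH4)2SO4) = 55.416 mol, so theoretical mass = 55.416 × 132.144 = 7322.9 g.
At 78.71% yield, actual mass of (NH4)2SO4 = 7322.9 × 0.7871 = 5763.9 g.

5764 g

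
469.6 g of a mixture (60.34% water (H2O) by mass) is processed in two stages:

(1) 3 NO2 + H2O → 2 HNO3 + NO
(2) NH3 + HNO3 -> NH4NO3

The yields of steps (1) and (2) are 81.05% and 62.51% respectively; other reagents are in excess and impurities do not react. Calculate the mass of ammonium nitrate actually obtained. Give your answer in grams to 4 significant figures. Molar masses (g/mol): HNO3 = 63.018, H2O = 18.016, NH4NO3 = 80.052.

1276 g

Pure H2O = 469.6 × 0.6034 = 283.36 g.
n(H2O) = 283.36 / 18.016 = 15.728 mol.
Step 1 (H2O:HNO3 = 1:2): theoretical n(HNO3) = 31.456 mol; at 81.05% yield, n(HNO3) = 25.495 mol.
Step 2 (HNO3:NH4NO3 = 1:1): theoretical n(NH4NO3) = 25.495 mol, so theoretical mass = 25.495 × 80.052 = 2040.9 g.
At 62.51% yield, actual mass of NH4NO3 = 2040.9 × 0.6251 = 1275.8 g.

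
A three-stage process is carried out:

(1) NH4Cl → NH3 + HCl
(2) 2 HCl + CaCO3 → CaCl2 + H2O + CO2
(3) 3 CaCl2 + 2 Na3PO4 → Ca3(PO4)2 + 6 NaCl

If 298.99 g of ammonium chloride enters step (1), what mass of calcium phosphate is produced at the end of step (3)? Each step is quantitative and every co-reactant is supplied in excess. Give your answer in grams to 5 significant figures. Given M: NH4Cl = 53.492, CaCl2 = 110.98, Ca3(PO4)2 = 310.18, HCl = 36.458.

288.96 g

n(NH4Cl) = 298.99 / 53.492 = 5.58943 mol.
Reaction (1): NH4Cl→HCl ratio 1:1 ⇒ n(HCl) = 5.58943 mol.
Reaction (2): HCl→CaCl2 ratio 2:1 ⇒ n(CaCl2) = 2.79472 mol.
Reaction (3): CaCl2→Ca3(PO4)2 ratio 3:1 ⇒ n(Ca3(PO4)2) = 0.931572 mol.
Mass of Ca3(PO4)2 = 0.931572 × 310.18 = 288.955 g.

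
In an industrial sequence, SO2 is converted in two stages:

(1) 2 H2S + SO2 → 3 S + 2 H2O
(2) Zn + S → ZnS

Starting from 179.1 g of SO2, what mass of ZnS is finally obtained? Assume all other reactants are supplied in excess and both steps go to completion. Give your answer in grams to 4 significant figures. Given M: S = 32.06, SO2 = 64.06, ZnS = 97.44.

817.3 g

n(SO2) = 179.10 / 64.06 = 2.7958 mol.
Step 1 gives a 1:3 ratio of SO2 to S, so n(S) = 8.3874 mol.
In step 2 the S:ZnS ratio is 1:1, so n(ZnS) = 8.3874 mol.
Mass of ZnS = 8.3874 × 97.44 = 817.27 g.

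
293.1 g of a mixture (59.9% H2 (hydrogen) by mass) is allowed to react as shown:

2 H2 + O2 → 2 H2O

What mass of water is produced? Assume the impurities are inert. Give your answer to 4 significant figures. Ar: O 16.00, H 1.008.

1569 g

Mass of pure H2 = 293.1 g × 0.599 = 175.57 g.
M(H2) = 2(1.008) = 2.016 g/mol.
M(H2O) = 2(1.008) + 16.00 = 18.016 g/mol.
n(H2) = 175.57 g / 2.016 g/mol = 87.087 mol.
From the equation the H2:H2O mole ratio is 2:2, so n(H2O) = 87.087 × 2/2 = 87.087 mol.
Mass of H2O = 87.087 mol × 18.016 g/mol = 1569.0 g.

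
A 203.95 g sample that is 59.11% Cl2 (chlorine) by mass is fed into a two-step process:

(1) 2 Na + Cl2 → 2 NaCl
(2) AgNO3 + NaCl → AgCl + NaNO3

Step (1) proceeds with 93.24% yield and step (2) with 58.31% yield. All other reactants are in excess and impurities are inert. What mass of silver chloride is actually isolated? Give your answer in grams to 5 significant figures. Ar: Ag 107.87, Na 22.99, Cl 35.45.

Pure Cl2 = 203.95 × 0.5911 = 120.555 g.
M(Cl2) = 2(35.45) = 70.90 g/mol.
M(AgCl) = 107.87 + 35.45 = 143.32 g/mol.
n(Cl2) = 120.555 / 70.90 = 1.70035 mol.
Step 1 (Cl2:NaCl = 1:2): theoretical n(NaCl) = 3.40070 mol; at 93.24% yield, n(NaCl) = 3.17081 mol.
Step 2 (NaCl:AgCl = 1:1): theoretical n(AgCl) = 3.17081 mol, so theoretical mass = 3.17081 × 143.32 = 454.441 g.
At 58.31% yield, actual mass of AgCl = 454.441 × 0.5831 = 264.985 g.

264.98 g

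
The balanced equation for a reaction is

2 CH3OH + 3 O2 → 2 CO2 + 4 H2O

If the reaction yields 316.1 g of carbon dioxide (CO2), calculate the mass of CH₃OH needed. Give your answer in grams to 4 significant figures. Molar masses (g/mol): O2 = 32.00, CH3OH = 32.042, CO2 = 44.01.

n(CO2) = 316.10 g / 44.01 g/mol = 7.1825 mol.
From the equation the CO2:CH3OH mole ratio is 2:2, so n(CH3OH) = 7.1825 × 2/2 = 7.1825 mol.
Mass of CH3OH = 7.1825 mol × 32.042 g/mol = 230.14 g.

230.1 g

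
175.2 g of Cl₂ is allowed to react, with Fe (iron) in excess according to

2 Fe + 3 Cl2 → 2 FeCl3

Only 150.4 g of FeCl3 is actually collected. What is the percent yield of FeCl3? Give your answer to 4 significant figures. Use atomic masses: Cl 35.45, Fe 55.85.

56.29 %

M(Cl2) = 2(35.45) = 70.90 g/mol.
M(FeCl3) = 55.85 + 3(35.45) = 162.20 g/mol.
n(Cl2) = 175.20 g / 70.90 g/mol = 2.4711 mol.
From the equation the Cl2:FeCl3 mole ratio is 3:2, so n(FeCl3) = 2.4711 × 2/3 = 1.6474 mol.
Mass of FeCl3 = 1.6474 mol × 162.20 g/mol = 267.21 g.
This is the theoretical yield. Percent yield = 150.4 g / 267.21 g × 100% = 56.286%.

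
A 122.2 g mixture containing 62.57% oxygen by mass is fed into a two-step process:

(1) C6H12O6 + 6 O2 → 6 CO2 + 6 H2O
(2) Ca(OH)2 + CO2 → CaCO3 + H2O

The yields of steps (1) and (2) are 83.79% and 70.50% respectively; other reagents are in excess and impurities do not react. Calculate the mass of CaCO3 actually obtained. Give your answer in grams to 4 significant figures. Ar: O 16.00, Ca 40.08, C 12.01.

141.3 g

Pure O2 = 122.2 × 0.6257 = 76.461 g.
M(O2) = 2(16.00) = 32.00 g/mol.
M(CaCO3) = 40.08 + 12.01 + 3(16.00) = 100.09 g/mol.
n(O2) = 76.461 / 32.00 = 2.3894 mol.
Step 1 (O2:CO2 = 6:6): theoretical n(CO2) = 2.3894 mol; at 83.79% yield, n(CO2) = 2.0021 mol.
Step 2 (CO2:CaCO3 = 1:1): theoretical n(CaCO3) = 2.0021 mol, so theoretical mass = 2.0021 × 100.09 = 200.39 g.
At 70.50% yield, actual mass of CaCO3 = 200.39 × 0.7050 = 141.27 g.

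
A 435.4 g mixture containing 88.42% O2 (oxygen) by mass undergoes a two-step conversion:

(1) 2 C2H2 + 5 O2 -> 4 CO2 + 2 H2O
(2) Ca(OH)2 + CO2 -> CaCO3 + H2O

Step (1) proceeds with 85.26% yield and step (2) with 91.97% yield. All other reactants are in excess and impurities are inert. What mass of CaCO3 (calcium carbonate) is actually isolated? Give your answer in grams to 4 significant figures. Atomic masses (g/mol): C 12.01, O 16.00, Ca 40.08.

Pure O2 = 435.4 × 0.8842 = 384.98 g.
M(O2) = 2(16.00) = 32.00 g/mol.
M(CaCO3) = 40.08 + 12.01 + 3(16.00) = 100.09 g/mol.
n(O2) = 384.98 / 32.00 = 12.031 mol.
Step 1 (O2:CO2 = 5:4): theoretical n(CO2) = 9.6245 mol; at 85.26% yield, n(CO2) = 8.2059 mol.
Step 2 (CO2:CaCO3 = 1:1): theoretical n(CaCO3) = 8.2059 mol, so theoretical mass = 8.2059 × 100.09 = 821.32 g.
At 91.97% yield, actual mass of CaCO3 = 821.32 × 0.9197 = 755.37 g.

755.4 g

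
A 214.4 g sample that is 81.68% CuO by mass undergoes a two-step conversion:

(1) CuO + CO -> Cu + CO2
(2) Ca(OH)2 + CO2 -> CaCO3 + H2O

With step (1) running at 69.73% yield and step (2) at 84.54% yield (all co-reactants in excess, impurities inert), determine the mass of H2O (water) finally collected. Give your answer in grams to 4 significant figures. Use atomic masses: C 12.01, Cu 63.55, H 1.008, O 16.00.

23.38 g

Pure CuO = 214.4 × 0.8168 = 175.12 g.
M(CuO) = 63.55 + 16.00 = 79.55 g/mol.
M(H2O) = 2(1.008) + 16.00 = 18.016 g/mol.
n(CuO) = 175.12 / 79.55 = 2.2014 mol.
Step 1 (CuO:CO2 = 1:1): theoretical n(CO2) = 2.2014 mol; at 69.73% yield, n(CO2) = 1.5350 mol.
Step 2 (CO2:H2O = 1:1): theoretical n(H2O) = 1.5350 mol, so theoretical mass = 1.5350 × 18.016 = 27.655 g.
At 84.54% yield, actual mass of H2O = 27.655 × 0.8454 = 23.380 g.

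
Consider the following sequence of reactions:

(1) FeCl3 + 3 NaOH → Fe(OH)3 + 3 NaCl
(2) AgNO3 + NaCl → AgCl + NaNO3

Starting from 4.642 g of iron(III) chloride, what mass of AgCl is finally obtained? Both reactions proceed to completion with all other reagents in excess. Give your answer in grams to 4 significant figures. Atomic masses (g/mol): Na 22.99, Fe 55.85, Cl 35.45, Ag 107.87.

12.31 g

M(FeCl3) = 55.85 + 3(35.45) = 162.20 g/mol.
M(AgCl) = 107.87 + 35.45 = 143.32 g/mol.
n(FeCl3) = 4.6420 / 162.20 = 0.028619 mol.
Step 1 gives a 1:3 ratio of FeCl3 to NaCl, so n(NaCl) = 0.085857 mol.
In step 2 the NaCl:AgCl ratio is 1:1, so n(AgCl) = 0.085857 mol.
Mass of AgCl = 0.085857 × 143.32 = 12.305 g.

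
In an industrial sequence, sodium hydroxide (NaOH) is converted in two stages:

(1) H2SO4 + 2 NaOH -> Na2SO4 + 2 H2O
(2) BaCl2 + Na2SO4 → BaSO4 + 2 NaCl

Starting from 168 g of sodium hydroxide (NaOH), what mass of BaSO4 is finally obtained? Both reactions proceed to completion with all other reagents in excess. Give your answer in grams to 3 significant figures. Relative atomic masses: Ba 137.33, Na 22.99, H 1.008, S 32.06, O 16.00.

490 g

M(NaOH) = 22.99 + 16.00 + 1.008 = 39.998 g/mol.
M(BaSO4) = 137.33 + 32.06 + 4(16.00) = 233.39 g/mol.
n(NaOH) = 168.0 / 39.998 = 4.200 mol.
Step 1 gives a 2:1 ratio of NaOH to Na2SO4, so n(Na2SO4) = 2.100 mol.
In step 2 the Na2SO4:BaSO4 ratio is 1:1, so n(BaSO4) = 2.100 mol.
Mass of BaSO4 = 2.100 × 233.39 = 490.1 g.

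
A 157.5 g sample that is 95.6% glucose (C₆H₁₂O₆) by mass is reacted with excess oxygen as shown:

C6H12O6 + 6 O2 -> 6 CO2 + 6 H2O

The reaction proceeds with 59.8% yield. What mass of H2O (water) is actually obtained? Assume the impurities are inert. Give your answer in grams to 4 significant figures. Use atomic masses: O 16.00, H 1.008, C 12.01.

54.03 g

Pure C6H12O6 available = 157.5 g × 0.956 = 150.57 g.
M(C6H12O6) = 6(12.01) + 12(1.008) + 6(16.00) = 180.156 g/mol.
M(H2O) = 2(1.008) + 16.00 = 18.016 g/mol.
n(C6H12O6) = 150.57 g / 180.156 g/mol = 0.83578 mol.
From the equation the C6H12O6:H2O mole ratio is 1:6, so n(H2O) = 0.83578 × 6/1 = 5.0147 mol.
Mass of H2O = 5.0147 mol × 18.016 g/mol = 90.344 g.
Actual mass collected = 90.344 g × 0.598 = 54.026 g.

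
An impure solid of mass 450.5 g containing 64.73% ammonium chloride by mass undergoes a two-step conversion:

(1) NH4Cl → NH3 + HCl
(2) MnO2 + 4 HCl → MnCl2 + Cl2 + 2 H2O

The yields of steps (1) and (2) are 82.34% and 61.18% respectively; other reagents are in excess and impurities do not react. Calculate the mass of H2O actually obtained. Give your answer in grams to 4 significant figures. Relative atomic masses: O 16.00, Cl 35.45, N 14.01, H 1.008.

Pure NH4Cl = 450.5 × 0.6473 = 291.61 g.
M(NH4Cl) = 14.01 + 4(1.008) + 35.45 = 53.492 g/mol.
M(H2O) = 2(1.008) + 16.00 = 18.016 g/mol.
n(NH4Cl) = 291.61 / 53.492 = 5.4514 mol.
Step 1 (NH4Cl:HCl = 1:1): theoretical n(HCl) = 5.4514 mol; at 82.34% yield, n(HCl) = 4.4887 mol.
Step 2 (HCl:H2O = 4:2): theoretical n(H2O) = 2.2444 mol, so theoretical mass = 2.2444 × 18.016 = 40.434 g.
At 61.18% yield, actual mass of H2O = 40.434 × 0.6118 = 24.738 g.

24.74 g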